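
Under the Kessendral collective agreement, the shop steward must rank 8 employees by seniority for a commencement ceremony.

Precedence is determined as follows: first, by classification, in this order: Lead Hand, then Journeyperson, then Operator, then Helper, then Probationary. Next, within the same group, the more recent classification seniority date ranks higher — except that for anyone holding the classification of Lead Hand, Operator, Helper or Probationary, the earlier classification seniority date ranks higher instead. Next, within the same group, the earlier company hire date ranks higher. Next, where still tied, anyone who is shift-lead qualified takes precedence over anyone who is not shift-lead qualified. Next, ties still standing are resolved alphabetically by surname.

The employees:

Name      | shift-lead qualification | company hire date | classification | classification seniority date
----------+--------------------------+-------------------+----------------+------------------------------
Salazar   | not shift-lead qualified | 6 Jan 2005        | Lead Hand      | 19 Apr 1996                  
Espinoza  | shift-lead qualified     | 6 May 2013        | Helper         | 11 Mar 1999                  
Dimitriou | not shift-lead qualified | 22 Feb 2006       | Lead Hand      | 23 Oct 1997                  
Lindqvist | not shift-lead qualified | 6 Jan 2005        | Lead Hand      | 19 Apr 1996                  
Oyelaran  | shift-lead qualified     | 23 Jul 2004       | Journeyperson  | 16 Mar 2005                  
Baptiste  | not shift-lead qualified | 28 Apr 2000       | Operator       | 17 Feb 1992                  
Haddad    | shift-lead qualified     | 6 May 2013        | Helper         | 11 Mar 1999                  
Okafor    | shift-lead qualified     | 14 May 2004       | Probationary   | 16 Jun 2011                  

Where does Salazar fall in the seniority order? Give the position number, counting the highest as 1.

2

By classification: Lindqvist, Salazar and Dimitriou (Lead Hand); then Oyelaran (Journeyperson); then Baptiste (Operator); then Espinoza and Haddad (Helper); then Okafor (Probationary).
Among Lindqvist, Salazar and Dimitriou, by classification seniority date (earlier first) (reversed rule for this group): Lindqvist and Salazar (19 Apr 1996) before Dimitriou (23 Oct 1997).
Lindqvist and Salazar both have company hire date 6 Jan 2005, so the next rule applies.
Lindqvist and Salazar are each not shift-lead qualified, so the next rule applies.
Among Lindqvist and Salazar, alphabetically by surname: Lindqvist before Salazar.
Espinoza and Haddad both have classification seniority date 11 Mar 1999, so the next rule applies.
Espinoza and Haddad both have company hire date 6 May 2013, so the next rule applies.
Espinoza and Haddad are each shift-lead qualified, so the next rule applies.
Among Espinoza and Haddad, alphabetically by surname: Espinoza before Haddad.
Order: Lindqvist, Salazar, Dimitriou, Oyelaran, Baptiste, Espinoza, Haddad, Okafor. So position 2.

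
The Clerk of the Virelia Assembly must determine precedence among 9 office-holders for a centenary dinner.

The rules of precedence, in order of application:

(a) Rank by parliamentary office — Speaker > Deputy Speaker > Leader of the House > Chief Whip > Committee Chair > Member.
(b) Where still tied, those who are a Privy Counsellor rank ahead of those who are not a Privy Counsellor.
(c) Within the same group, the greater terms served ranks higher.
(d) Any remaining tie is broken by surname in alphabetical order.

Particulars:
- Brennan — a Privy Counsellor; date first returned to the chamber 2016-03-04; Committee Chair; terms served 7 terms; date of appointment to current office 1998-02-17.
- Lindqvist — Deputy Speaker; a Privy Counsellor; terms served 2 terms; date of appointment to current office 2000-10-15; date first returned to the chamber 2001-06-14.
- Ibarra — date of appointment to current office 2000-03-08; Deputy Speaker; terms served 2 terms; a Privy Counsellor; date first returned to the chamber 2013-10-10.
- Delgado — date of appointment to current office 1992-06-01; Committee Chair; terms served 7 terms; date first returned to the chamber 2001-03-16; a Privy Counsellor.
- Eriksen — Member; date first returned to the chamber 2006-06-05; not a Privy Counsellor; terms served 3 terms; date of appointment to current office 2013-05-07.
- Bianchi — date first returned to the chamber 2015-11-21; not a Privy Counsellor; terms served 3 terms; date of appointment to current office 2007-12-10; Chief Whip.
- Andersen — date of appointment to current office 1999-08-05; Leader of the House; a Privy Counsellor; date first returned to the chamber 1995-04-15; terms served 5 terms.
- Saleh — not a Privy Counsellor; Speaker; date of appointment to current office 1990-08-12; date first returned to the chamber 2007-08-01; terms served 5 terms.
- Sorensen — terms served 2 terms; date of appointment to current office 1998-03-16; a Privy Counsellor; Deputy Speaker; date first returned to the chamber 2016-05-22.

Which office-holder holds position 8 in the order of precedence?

By parliamentary office: Saleh (Speaker); then Ibarra, Lindqvist and Sorensen (Deputy Speaker); then Andersen (Leader of the House); then Bianchi (Chief Whip); then Brennan and Delgado (Committee Chair); then Eriksen (Member).
Ibarra, Lindqvist and Sorensen are each a Privy Counsellor, so the next rule applies.
Ibarra, Lindqvist and Sorensen all have terms served 2 terms, so the next rule applies.
Among Ibarra, Lindqvist and Sorensen, alphabetically by surname: Ibarra before Lindqvist before Sorensen.
Brennan and Delgado are each a Privy Counsellor, so the next rule applies.
Brennan and Delgado both have terms served 7 terms, so the next rule applies.
Among Brennan and Delgado, alphabetically by surname: Brennan before Delgado.
Order: Saleh, Ibarra, Lindqvist, Sorensen, Andersen, Bianchi, Brennan, Delgado, Eriksen.

Delgado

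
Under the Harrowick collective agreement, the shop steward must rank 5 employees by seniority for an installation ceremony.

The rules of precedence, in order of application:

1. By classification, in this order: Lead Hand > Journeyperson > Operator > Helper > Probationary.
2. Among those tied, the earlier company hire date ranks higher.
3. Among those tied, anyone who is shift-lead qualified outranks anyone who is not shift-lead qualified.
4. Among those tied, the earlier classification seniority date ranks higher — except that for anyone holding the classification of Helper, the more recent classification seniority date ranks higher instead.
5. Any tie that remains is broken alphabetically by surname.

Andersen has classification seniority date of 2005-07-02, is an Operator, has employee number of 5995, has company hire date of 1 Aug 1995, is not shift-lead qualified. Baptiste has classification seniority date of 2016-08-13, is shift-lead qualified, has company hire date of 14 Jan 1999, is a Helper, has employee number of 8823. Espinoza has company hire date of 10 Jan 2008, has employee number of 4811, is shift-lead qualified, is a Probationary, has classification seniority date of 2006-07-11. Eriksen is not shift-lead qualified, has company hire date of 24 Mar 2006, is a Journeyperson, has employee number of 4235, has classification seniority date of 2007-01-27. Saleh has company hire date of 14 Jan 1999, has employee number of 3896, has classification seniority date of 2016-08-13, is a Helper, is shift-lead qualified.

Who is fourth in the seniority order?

By classification: Eriksen (Journeyperson); then Andersen (Operator); then Baptiste and Saleh (Helper); then Espinoza (Probationary).
Baptiste and Saleh both have company hire date 14 Jan 1999, so the next rule applies.
Baptiste and Saleh are each shift-lead qualified, so the next rule applies.
Baptiste and Saleh both have classification seniority date 2016-08-13, so the next rule applies.
Among Baptiste and Saleh, alphabetically by surname: Baptiste before Saleh.
Order: Eriksen, Andersen, Baptiste, Saleh, Espinoza.

Saleh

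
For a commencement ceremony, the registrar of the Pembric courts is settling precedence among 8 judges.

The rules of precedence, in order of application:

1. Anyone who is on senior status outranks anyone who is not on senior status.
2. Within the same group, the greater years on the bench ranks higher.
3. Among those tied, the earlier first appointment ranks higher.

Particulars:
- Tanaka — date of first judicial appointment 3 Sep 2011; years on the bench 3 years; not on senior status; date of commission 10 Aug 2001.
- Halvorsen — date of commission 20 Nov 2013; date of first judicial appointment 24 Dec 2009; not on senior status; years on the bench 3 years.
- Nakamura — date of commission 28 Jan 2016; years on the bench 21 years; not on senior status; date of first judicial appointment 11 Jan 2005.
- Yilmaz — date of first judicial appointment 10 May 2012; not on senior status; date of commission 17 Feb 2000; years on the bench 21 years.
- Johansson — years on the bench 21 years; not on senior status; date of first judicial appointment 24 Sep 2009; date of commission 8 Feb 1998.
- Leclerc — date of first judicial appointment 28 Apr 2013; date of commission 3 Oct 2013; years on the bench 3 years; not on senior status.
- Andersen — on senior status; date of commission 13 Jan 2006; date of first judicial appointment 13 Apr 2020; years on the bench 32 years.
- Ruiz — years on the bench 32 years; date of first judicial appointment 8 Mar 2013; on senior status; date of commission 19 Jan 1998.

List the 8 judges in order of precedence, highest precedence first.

By the first rule: Ruiz and Andersen (both on senior status); then Nakamura, Johansson, Yilmaz, Halvorsen, Tanaka and Leclerc (each not on senior status).
Ruiz and Andersen both have years on the bench 32 years, so the next rule applies.
Among Ruiz and Andersen, by date of first judicial appointment (earlier first): Ruiz (8 Mar 2013) before Andersen (13 Apr 2020).
Among Nakamura, Johansson, Yilmaz, Halvorsen, Tanaka and Leclerc, by years on the bench (higher first): Nakamura, Johansson and Yilmaz (21 years) before Halvorsen, Tanaka and Leclerc (3 years).
Among Nakamura, Johansson and Yilmaz, by date of first judicial appointment (earlier first): Nakamura (11 Jan 2005) before Johansson (24 Sep 2009) before Yilmaz (10 May 2012).
Among Halvorsen, Tanaka and Leclerc, by date of first judicial appointment (earlier first): Halvorsen (24 Dec 2009) before Tanaka (3 Sep 2011) before Leclerc (28 Apr 2013).
Full order: Ruiz, Andersen, Nakamura, Johansson, Yilmaz, Halvorsen, Tanaka, Leclerc.

Ruiz, Andersen, Nakamura, Johansson, Yilmaz, Halvorsen, Tanaka, Leclerc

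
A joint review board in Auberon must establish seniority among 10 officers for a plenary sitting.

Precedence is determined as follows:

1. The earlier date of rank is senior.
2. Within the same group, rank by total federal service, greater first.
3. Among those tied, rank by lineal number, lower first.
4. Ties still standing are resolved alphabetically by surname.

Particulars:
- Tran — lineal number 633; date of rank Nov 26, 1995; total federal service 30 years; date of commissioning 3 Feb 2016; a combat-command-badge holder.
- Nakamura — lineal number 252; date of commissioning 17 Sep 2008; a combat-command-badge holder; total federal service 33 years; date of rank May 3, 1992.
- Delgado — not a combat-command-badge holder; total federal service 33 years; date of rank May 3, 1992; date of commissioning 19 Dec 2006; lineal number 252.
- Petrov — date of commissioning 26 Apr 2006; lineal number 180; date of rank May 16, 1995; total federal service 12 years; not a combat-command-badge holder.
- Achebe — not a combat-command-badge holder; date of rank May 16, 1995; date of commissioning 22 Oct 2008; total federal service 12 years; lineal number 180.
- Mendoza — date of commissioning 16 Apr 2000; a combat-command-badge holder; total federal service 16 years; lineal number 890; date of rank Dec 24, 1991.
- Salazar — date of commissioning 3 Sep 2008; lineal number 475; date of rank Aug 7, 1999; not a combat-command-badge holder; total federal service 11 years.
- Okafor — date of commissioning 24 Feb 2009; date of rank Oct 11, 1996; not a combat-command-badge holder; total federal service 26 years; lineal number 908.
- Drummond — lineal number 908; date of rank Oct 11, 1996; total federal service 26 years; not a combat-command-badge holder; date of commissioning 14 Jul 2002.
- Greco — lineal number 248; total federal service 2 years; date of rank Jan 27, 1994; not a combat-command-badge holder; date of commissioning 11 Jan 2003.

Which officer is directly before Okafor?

By date of rank (earlier first): Mendoza (Dec 24, 1991); then Delgado and Nakamura (both May 3, 1992); then Greco (Jan 27, 1994); then Achebe and Petrov (both May 16, 1995); then Tran (Nov 26, 1995); then Drummond and Okafor (both Oct 11, 1996); then Salazar (Aug 7, 1999).
Delgado and Nakamura both have total federal service 33 years, so the next rule applies.
Delgado and Nakamura both have lineal number 252, so the next rule applies.
Among Delgado and Nakamura, alphabetically by surname: Delgado before Nakamura.
Achebe and Petrov both have total federal service 12 years, so the next rule applies.
Achebe and Petrov both have lineal number 180, so the next rule applies.
Among Achebe and Petrov, alphabetically by surname: Achebe before Petrov.
Drummond and Okafor both have total federal service 26 years, so the next rule applies.
Drummond and Okafor both have lineal number 908, so the next rule applies.
Among Drummond and Okafor, alphabetically by surname: Drummond before Okafor.
Order: Mendoza, Delgado, Nakamura, Greco, Achebe, Petrov, Tran, Drummond, Okafor, Salazar.

Drummond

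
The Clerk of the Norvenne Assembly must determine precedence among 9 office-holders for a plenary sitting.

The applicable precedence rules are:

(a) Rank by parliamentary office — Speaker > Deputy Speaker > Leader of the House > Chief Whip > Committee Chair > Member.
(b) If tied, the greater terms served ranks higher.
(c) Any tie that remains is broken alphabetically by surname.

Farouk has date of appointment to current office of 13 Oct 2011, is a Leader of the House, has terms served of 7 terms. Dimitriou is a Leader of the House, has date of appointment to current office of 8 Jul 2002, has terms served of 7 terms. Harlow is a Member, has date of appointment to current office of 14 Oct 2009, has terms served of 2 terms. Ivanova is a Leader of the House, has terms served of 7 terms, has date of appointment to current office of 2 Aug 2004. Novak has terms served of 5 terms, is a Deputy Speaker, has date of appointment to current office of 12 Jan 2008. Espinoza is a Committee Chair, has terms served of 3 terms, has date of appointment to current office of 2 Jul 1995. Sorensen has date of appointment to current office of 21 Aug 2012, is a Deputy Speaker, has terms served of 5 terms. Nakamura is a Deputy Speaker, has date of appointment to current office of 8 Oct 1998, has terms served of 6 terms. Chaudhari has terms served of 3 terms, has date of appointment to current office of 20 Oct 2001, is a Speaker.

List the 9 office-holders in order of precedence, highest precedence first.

By parliamentary office: Chaudhari (Speaker); then Nakamura, Novak and Sorensen (Deputy Speaker); then Dimitriou, Farouk and Ivanova (Leader of the House); then Espinoza (Committee Chair); then Harlow (Member).
Among Nakamura, Novak and Sorensen, by terms served (higher first): Nakamura (6 terms) before Novak and Sorensen (5 terms).
Among Novak and Sorensen, alphabetically by surname: Novak before Sorensen.
Dimitriou, Farouk and Ivanova all have terms served 7 terms, so the next rule applies.
Among Dimitriou, Farouk and Ivanova, alphabetically by surname: Dimitriou before Farouk before Ivanova.
Full order: Chaudhari, Nakamura, Novak, Sorensen, Dimitriou, Farouk, Ivanova, Espinoza, Harlow.

Chaudhari, Nakamura, Novak, Sorensen, Dimitriou, Farouk, Ivanova, Espinoza, Harlow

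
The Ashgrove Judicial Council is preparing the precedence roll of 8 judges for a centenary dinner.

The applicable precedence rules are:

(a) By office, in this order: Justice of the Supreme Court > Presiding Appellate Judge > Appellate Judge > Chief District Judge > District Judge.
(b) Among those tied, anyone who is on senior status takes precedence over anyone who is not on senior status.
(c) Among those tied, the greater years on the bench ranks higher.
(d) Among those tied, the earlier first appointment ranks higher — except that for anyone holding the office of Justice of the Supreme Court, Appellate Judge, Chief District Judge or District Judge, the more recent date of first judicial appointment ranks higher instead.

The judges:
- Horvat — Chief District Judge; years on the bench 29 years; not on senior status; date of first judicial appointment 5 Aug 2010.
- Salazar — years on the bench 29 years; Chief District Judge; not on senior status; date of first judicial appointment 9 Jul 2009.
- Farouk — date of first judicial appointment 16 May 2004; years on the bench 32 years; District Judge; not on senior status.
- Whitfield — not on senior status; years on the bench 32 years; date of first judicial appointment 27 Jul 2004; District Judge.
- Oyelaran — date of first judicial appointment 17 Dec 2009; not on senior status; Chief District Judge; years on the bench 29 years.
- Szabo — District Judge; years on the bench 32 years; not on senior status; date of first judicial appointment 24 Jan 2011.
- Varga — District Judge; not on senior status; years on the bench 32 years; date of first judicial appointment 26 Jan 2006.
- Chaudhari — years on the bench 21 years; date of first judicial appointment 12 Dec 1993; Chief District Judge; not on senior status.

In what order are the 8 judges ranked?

By office: Horvat, Oyelaran, Salazar and Chaudhari (Chief District Judge); then Szabo, Varga, Whitfield and Farouk (District Judge).
Horvat, Oyelaran, Salazar and Chaudhari are each not on senior status, so the next rule applies.
Among Horvat, Oyelaran, Salazar and Chaudhari, by years on the bench (higher first): Horvat, Oyelaran and Salazar (29 years) before Chaudhari (21 years).
Among Horvat, Oyelaran and Salazar, by date of first judicial appointment (later first) (reversed rule for this group): Horvat (5 Aug 2010) before Oyelaran (17 Dec 2009) before Salazar (9 Jul 2009).
Szabo, Varga, Whitfield and Farouk are each not on senior status, so the next rule applies.
Szabo, Varga, Whitfield and Farouk all have years on the bench 32 years, so the next rule applies.
Among Szabo, Varga, Whitfield and Farouk, by date of first judicial appointment (later first) (reversed rule for this group): Szabo (24 Jan 2011) before Varga (26 Jan 2006) before Whitfield (27 Jul 2004) before Farouk (16 May 2004).
Full order: Horvat, Oyelaran, Salazar, Chaudhari, Szabo, Varga, Whitfield, Farouk.

Horvat, Oyelaran, Salazar, Chaudhari, Szabo, Varga, Whitfield, Farouk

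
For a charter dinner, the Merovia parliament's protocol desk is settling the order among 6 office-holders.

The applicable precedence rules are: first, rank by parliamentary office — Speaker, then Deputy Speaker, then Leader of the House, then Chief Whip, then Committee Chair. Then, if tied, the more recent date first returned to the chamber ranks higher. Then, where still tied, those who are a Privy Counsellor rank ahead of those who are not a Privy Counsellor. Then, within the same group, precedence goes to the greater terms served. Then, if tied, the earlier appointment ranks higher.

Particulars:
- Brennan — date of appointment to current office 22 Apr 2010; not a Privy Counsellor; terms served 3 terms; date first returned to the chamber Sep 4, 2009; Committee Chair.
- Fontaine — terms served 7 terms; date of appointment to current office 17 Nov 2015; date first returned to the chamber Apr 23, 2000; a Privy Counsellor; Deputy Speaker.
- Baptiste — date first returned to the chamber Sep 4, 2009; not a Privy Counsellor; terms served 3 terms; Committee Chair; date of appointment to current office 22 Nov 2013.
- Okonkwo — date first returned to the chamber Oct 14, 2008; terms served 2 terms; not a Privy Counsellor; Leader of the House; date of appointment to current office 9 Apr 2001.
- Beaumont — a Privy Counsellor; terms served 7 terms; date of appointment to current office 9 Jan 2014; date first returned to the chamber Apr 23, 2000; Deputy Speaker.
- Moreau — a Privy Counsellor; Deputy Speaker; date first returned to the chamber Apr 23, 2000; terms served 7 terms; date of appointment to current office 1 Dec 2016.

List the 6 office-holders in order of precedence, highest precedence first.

Beaumont, Fontaine, Moreau, Okonkwo, Brennan, Baptiste

By parliamentary office: Beaumont, Fontaine and Moreau (Deputy Speaker); then Okonkwo (Leader of the House); then Brennan and Baptiste (Committee Chair).
Beaumont, Fontaine and Moreau all have date first returned to the chamber Apr 23, 2000, so the next rule applies.
Beaumont, Fontaine and Moreau are each a Privy Counsellor, so the next rule applies.
Beaumont, Fontaine and Moreau all have terms served 7 terms, so the next rule applies.
Among Beaumont, Fontaine and Moreau, by date of appointment to current office (earlier first): Beaumont (9 Jan 2014) before Fontaine (17 Nov 2015) before Moreau (1 Dec 2016).
Brennan and Baptiste both have date first returned to the chamber Sep 4, 2009, so the next rule applies.
Brennan and Baptiste are each not a Privy Counsellor, so the next rule applies.
Brennan and Baptiste both have terms served 3 terms, so the next rule applies.
Among Brennan and Baptiste, by date of appointment to current office (earlier first): Brennan (22 Apr 2010) before Baptiste (22 Nov 2013).
Full order: Beaumont, Fontaine, Moreau, Okonkwo, Brennan, Baptiste.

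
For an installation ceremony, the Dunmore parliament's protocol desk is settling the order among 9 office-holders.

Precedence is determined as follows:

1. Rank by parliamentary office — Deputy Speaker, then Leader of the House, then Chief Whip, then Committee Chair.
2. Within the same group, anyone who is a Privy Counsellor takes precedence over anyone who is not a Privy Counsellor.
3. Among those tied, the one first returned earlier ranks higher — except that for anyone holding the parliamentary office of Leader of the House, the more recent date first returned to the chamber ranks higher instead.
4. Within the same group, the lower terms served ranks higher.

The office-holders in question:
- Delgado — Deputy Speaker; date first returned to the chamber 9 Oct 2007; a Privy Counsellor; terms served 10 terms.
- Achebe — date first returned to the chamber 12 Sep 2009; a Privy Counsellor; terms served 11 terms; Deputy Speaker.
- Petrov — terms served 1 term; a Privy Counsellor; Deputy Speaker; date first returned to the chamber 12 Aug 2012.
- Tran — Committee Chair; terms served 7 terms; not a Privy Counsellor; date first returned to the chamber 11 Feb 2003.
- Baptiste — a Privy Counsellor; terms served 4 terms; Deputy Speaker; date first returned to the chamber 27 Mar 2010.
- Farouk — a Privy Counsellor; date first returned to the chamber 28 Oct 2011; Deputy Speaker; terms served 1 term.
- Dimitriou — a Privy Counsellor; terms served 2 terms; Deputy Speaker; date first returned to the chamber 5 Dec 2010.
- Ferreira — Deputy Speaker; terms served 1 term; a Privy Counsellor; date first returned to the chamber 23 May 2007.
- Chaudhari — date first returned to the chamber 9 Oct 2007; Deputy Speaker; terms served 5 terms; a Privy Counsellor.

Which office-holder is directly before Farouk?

Dimitriou

By parliamentary office: Ferreira, Chaudhari, Delgado, Achebe, Baptiste, Dimitriou, Farouk and Petrov (Deputy Speaker); then Tran (Committee Chair).
Ferreira, Chaudhari, Delgado, Achebe, Baptiste, Dimitriou, Farouk and Petrov are each a Privy Counsellor, so the next rule applies.
Among Ferreira, Chaudhari, Delgado, Achebe, Baptiste, Dimitriou, Farouk and Petrov, by date first returned to the chamber (earlier first): Ferreira (23 May 2007) before Chaudhari and Delgado (9 Oct 2007) before Achebe (12 Sep 2009) before Baptiste (27 Mar 2010) before Dimitriou (5 Dec 2010) before Farouk (28 Oct 2011) before Petrov (12 Aug 2012).
Among Chaudhari and Delgado, by terms served (lower first): Chaudhari (5 terms) before Delgado (10 terms).
Order: Ferreira, Chaudhari, Delgado, Achebe, Baptiste, Dimitriou, Farouk, Petrov, Tran.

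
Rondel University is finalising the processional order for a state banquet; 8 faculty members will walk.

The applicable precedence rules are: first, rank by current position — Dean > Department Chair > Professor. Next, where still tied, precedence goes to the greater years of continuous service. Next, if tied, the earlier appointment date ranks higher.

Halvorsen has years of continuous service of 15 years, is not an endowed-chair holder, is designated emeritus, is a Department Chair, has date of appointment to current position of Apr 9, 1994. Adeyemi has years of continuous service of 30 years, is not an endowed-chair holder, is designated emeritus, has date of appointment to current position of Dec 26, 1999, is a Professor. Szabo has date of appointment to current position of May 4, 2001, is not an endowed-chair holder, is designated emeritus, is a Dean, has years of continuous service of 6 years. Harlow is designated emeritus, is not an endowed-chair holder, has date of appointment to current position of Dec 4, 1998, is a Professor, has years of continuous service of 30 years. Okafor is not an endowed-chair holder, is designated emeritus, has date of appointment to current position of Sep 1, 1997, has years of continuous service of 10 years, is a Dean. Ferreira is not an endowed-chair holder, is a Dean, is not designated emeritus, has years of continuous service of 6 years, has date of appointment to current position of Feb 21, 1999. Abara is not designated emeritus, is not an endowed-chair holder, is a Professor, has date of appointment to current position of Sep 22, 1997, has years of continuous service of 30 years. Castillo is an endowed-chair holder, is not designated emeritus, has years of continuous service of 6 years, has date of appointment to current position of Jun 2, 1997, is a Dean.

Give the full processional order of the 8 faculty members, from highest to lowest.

By current position: Okafor, Castillo, Ferreira and Szabo (Dean); then Halvorsen (Department Chair); then Abara, Harlow and Adeyemi (Professor).
Among Okafor, Castillo, Ferreira and Szabo, by years of continuous service (higher first): Okafor (10 years) before Castillo, Ferreira and Szabo (6 years).
Among Castillo, Ferreira and Szabo, by date of appointment to current position (earlier first): Castillo (Jun 2, 1997) before Ferreira (Feb 21, 1999) before Szabo (May 4, 2001).
Abara, Harlow and Adeyemi all have years of continuous service 30 years, so the next rule applies.
Among Abara, Harlow and Adeyemi, by date of appointment to current position (earlier first): Abara (Sep 22, 1997) before Harlow (Dec 4, 1998) before Adeyemi (Dec 26, 1999).
Full order: Okafor, Castillo, Ferreira, Szabo, Halvorsen, Abara, Harlow, Adeyemi.

Okafor, Castillo, Ferreira, Szabo, Halvorsen, Abara, Harlow, Adeyemi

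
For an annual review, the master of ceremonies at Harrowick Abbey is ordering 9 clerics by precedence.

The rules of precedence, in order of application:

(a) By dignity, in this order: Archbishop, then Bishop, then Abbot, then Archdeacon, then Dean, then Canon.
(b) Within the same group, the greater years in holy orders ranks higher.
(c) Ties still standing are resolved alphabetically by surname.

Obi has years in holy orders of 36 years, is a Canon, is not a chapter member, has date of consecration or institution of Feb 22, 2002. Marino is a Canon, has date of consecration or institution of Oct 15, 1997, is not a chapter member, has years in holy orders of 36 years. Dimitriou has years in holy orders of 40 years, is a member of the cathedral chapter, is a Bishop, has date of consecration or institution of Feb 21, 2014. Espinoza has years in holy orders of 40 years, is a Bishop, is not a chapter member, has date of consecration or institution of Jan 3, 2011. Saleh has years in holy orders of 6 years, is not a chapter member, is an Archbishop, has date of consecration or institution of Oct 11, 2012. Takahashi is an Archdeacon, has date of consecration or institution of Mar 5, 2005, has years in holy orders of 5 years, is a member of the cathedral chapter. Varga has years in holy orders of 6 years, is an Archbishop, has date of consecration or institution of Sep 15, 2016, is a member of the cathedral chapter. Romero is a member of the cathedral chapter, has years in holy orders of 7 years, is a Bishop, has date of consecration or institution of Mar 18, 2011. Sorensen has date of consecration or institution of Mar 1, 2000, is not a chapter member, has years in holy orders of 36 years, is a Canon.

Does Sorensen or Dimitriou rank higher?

By dignity: Saleh and Varga (Archbishop); then Dimitriou, Espinoza and Romero (Bishop); then Takahashi (Archdeacon); then Marino, Obi and Sorensen (Canon).
Saleh and Varga both have years in holy orders 6 years, so the next rule applies.
Among Saleh and Varga, alphabetically by surname: Saleh before Varga.
Among Dimitriou, Espinoza and Romero, by years in holy orders (higher first): Dimitriou and Espinoza (40 years) before Romero (7 years).
Among Dimitriou and Espinoza, alphabetically by surname: Dimitriou before Espinoza.
Marino, Obi and Sorensen all have years in holy orders 36 years, so the next rule applies.
Among Marino, Obi and Sorensen, alphabetically by surname: Marino before Obi before Sorensen.
So Dimitriou takes precedence.

Dimitriou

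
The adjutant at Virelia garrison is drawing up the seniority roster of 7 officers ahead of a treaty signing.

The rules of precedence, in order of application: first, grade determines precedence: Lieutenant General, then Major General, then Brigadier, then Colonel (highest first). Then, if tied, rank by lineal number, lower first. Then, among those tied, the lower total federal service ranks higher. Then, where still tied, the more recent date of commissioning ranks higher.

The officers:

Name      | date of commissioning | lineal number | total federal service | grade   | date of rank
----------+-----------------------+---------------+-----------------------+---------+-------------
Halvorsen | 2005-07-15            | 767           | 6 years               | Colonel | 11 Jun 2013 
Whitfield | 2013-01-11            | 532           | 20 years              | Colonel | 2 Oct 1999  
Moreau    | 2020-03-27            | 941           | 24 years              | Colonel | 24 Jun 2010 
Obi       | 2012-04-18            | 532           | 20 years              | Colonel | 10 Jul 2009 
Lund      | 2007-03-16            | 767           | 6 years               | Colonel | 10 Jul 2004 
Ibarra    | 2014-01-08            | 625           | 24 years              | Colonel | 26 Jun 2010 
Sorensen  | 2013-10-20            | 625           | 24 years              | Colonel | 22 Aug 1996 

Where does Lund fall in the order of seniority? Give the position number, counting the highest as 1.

By grade: Whitfield, Obi, Ibarra, Sorensen, Lund, Halvorsen and Moreau (Colonel).
Among Whitfield, Obi, Ibarra, Sorensen, Lund, Halvorsen and Moreau, by lineal number (lower first): Whitfield and Obi (532) before Ibarra and Sorensen (625) before Lund and Halvorsen (767) before Moreau (941).
Whitfield and Obi both have total federal service 20 years, so the next rule applies.
Among Whitfield and Obi, by date of commissioning (later first): Whitfield (2013-01-11) before Obi (2012-04-18).
Ibarra and Sorensen both have total federal service 24 years, so the next rule applies.
Among Ibarra and Sorensen, by date of commissioning (later first): Ibarra (2014-01-08) before Sorensen (2013-10-20).
Lund and Halvorsen both have total federal service 6 years, so the next rule applies.
Among Lund and Halvorsen, by date of commissioning (later first): Lund (2007-03-16) before Halvorsen (2005-07-15).
Order: Whitfield, Obi, Ibarra, Sorensen, Lund, Halvorsen, Moreau. So position 5.

5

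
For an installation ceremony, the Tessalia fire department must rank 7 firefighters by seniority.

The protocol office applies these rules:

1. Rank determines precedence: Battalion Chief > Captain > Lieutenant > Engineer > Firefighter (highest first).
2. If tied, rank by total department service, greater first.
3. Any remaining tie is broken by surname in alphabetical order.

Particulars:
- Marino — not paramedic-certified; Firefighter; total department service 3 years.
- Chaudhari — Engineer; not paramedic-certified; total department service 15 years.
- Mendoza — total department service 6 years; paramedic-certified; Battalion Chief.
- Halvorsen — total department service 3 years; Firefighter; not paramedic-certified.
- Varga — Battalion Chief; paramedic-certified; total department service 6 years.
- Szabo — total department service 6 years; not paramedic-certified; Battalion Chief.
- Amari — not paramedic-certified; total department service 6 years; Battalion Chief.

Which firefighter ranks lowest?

Marino

By rank: Amari, Mendoza, Szabo and Varga (Battalion Chief); then Chaudhari (Engineer); then Halvorsen and Marino (Firefighter).
Amari, Mendoza, Szabo and Varga all have total department service 6 years, so the next rule applies.
Among Amari, Mendoza, Szabo and Varga, alphabetically by surname: Amari before Mendoza before Szabo before Varga.
Halvorsen and Marino both have total department service 3 years, so the next rule applies.
Among Halvorsen and Marino, alphabetically by surname: Halvorsen before Marino.
Order: Amari, Mendoza, Szabo, Varga, Chaudhari, Halvorsen, Marino.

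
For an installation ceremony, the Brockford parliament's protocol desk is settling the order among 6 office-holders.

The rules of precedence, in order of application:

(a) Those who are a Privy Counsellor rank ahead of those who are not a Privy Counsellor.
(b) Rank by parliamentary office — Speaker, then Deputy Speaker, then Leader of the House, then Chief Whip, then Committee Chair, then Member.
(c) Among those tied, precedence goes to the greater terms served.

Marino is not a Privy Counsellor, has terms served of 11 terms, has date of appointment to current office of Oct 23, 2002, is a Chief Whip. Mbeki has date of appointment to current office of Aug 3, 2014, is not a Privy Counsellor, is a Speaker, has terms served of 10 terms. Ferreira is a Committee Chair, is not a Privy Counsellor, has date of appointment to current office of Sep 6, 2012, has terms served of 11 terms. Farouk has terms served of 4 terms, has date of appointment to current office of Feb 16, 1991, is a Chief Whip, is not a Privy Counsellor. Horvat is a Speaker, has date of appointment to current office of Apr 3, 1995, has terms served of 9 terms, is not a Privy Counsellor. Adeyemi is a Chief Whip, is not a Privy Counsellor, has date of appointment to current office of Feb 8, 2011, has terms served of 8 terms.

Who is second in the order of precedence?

Horvat

By the first rule: Mbeki, Horvat, Marino, Adeyemi, Farouk and Ferreira (each not a Privy Counsellor).
Among Mbeki, Horvat, Marino, Adeyemi, Farouk and Ferreira, by parliamentary office: Mbeki and Horvat (Speaker) before Marino, Adeyemi and Farouk (Chief Whip) before Ferreira (Committee Chair).
Among Mbeki and Horvat, by terms served (higher first): Mbeki (10 terms) before Horvat (9 terms).
Among Marino, Adeyemi and Farouk, by terms served (higher first): Marino (11 terms) before Adeyemi (8 terms) before Farouk (4 terms).
Order: Mbeki, Horvat, Marino, Adeyemi, Farouk, Ferreira.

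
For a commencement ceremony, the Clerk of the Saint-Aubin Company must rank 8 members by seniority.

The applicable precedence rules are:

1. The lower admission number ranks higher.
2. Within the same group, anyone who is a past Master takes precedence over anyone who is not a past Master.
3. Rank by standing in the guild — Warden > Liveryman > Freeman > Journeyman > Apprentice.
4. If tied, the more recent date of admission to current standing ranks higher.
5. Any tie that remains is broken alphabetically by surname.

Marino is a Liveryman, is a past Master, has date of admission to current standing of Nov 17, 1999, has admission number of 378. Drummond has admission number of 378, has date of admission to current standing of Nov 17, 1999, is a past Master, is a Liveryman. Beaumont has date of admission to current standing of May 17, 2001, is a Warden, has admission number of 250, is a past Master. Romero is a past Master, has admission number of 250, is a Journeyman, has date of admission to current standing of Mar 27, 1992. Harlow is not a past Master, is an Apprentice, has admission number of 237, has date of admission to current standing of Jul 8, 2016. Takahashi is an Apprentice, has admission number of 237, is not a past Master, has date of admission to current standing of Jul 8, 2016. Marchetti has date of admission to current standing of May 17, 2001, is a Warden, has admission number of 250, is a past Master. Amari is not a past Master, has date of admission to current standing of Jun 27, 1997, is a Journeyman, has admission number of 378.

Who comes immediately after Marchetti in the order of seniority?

By admission number (lower first): Harlow and Takahashi (both 237); then Beaumont, Marchetti and Romero (each 250); then Drummond, Marino and Amari (each 378).
Harlow and Takahashi are each not a past Master, so the next rule applies.
Harlow and Takahashi are each Apprentice, so the next rule applies.
Harlow and Takahashi both have date of admission to current standing Jul 8, 2016, so the next rule applies.
Among Harlow and Takahashi, alphabetically by surname: Harlow before Takahashi.
Beaumont, Marchetti and Romero are each a past Master, so the next rule applies.
Among Beaumont, Marchetti and Romero, by standing in the guild: Beaumont and Marchetti (Warden) before Romero (Journeyman).
Beaumont and Marchetti both have date of admission to current standing May 17, 2001, so the next rule applies.
Among Beaumont and Marchetti, alphabetically by surname: Beaumont before Marchetti.
Among Drummond, Marino and Amari, a past Master before not a past Master: Drummond and Marino (a past Master) before Amari (not a past Master).
Drummond and Marino are each Liveryman, so the next rule applies.
Drummond and Marino both have date of admission to current standing Nov 17, 1999, so the next rule applies.
Among Drummond and Marino, alphabetically by surname: Drummond before Marino.
Order: Harlow, Takahashi, Beaumont, Marchetti, Romero, Drummond, Marino, Amari.

Romero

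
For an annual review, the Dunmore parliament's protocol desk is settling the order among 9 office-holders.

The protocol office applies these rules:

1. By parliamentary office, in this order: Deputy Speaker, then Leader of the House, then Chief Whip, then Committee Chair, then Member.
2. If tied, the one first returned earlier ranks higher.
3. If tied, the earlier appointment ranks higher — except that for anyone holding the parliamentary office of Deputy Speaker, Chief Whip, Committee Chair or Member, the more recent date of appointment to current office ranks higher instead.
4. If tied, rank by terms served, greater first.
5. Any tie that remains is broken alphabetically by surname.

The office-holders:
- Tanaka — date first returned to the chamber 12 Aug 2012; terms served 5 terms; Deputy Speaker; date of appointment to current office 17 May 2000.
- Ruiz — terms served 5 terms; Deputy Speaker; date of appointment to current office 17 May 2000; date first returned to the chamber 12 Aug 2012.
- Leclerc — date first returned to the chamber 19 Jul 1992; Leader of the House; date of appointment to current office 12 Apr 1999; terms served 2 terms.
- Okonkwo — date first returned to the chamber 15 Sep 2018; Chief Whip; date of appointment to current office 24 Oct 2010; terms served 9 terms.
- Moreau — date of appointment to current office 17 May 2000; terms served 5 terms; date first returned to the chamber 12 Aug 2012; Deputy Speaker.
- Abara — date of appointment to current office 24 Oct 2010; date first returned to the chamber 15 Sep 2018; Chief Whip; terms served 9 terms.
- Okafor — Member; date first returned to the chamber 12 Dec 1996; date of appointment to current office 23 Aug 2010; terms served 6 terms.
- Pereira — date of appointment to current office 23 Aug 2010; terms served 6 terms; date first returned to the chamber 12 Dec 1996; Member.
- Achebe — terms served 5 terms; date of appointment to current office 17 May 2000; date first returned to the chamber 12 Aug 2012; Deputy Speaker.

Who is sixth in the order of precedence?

By parliamentary office: Achebe, Moreau, Ruiz and Tanaka (Deputy Speaker); then Leclerc (Leader of the House); then Abara and Okonkwo (Chief Whip); then Okafor and Pereira (Member).
Achebe, Moreau, Ruiz and Tanaka all have date first returned to the chamber 12 Aug 2012, so the next rule applies.
Achebe, Moreau, Ruiz and Tanaka all have date of appointment to current office 17 May 2000, so the next rule applies.
Achebe, Moreau, Ruiz and Tanaka all have terms served 5 terms, so the next rule applies.
Among Achebe, Moreau, Ruiz and Tanaka, alphabetically by surname: Achebe before Moreau before Ruiz before Tanaka.
Abara and Okonkwo both have date first returned to the chamber 15 Sep 2018, so the next rule applies.
Abara and Okonkwo both have date of appointment to current office 24 Oct 2010, so the next rule applies.
Abara and Okonkwo both have terms served 9 terms, so the next rule applies.
Among Abara and Okonkwo, alphabetically by surname: Abara before Okonkwo.
Okafor and Pereira both have date first returned to the chamber 12 Dec 1996, so the next rule applies.
Okafor and Pereira both have date of appointment to current office 23 Aug 2010, so the next rule applies.
Okafor and Pereira both have terms served 6 terms, so the next rule applies.
Among Okafor and Pereira, alphabetically by surname: Okafor before Pereira.
Order: Achebe, Moreau, Ruiz, Tanaka, Leclerc, Abara, Okonkwo, Okafor, Pereira.

Abara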